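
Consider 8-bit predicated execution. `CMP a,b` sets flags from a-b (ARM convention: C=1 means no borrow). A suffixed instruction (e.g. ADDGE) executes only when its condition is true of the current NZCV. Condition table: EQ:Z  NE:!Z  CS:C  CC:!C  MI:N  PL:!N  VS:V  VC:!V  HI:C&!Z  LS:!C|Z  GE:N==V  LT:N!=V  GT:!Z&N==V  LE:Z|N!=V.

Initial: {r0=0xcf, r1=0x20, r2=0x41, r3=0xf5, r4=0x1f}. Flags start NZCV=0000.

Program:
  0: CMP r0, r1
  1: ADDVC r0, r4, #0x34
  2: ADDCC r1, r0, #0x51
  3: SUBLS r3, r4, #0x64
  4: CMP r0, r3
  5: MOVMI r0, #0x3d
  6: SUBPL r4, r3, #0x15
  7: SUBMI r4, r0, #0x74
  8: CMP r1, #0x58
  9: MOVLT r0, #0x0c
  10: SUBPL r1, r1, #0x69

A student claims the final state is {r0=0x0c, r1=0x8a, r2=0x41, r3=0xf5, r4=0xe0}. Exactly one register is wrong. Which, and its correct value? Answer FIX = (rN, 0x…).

FIX = (r1, 0x20)

[0] flags=1010 → (cmp)
[1] flags=1010 VC?T → r0=0x53
[2] flags=1010 CC?F → skip
[3] flags=1010 LS?F → skip
[4] flags=0000 → (cmp)
[5] flags=0000 MI?F → skip
[6] flags=0000 PL?T → r4=0xe0
[7] flags=0000 MI?F → skip
[8] flags=1000 → (cmp)
[9] flags=1000 LT?T → r0=0x0c
[10] flags=1000 PL?F → skip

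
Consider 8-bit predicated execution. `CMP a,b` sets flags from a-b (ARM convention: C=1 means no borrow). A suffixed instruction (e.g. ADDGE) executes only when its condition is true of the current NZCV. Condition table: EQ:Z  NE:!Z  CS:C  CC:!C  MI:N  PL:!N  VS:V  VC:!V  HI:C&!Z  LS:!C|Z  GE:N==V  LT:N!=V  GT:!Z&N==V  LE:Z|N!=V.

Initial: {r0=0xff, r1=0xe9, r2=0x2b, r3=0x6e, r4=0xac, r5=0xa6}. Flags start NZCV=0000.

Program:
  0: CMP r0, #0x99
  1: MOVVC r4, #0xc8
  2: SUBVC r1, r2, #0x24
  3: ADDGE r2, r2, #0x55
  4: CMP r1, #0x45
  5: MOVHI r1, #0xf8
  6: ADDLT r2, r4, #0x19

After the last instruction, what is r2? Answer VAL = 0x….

0: ✓ CMP  NZCV=0010
1: ✓ MOVVC  r4←0xc8
2: ✓ SUBVC  r1←0x07
3: ✓ ADDGE  r2←0x80
4: ✓ CMP  NZCV=1000
5: · MOVHI
6: ✓ ADDLT  r2←0xe1

VAL = 0xe1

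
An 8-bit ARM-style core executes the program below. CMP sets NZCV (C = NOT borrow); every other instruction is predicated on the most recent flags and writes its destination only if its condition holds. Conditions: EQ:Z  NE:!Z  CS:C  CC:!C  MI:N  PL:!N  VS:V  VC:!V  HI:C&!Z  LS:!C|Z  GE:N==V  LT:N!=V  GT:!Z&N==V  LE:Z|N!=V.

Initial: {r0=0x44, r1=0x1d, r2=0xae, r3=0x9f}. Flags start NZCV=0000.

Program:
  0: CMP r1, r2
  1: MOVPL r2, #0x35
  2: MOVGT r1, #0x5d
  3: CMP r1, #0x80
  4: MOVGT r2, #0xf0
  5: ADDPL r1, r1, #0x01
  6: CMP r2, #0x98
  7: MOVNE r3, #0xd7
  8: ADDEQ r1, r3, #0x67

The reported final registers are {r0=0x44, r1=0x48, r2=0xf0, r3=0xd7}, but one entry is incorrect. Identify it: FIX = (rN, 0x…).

FIX = (r1, 0x5d)

[0] flags=0000 → (cmp)
[1] flags=0000 PL?T → r2=0x35
[2] flags=0000 GT?T → r1=0x5d
[3] flags=1001 → (cmp)
[4] flags=1001 GT?T → r2=0xf0
[5] flags=1001 PL?F → skip
[6] flags=0010 → (cmp)
[7] flags=0010 NE?T → r3=0xd7
[8] flags=0010 EQ?F → skip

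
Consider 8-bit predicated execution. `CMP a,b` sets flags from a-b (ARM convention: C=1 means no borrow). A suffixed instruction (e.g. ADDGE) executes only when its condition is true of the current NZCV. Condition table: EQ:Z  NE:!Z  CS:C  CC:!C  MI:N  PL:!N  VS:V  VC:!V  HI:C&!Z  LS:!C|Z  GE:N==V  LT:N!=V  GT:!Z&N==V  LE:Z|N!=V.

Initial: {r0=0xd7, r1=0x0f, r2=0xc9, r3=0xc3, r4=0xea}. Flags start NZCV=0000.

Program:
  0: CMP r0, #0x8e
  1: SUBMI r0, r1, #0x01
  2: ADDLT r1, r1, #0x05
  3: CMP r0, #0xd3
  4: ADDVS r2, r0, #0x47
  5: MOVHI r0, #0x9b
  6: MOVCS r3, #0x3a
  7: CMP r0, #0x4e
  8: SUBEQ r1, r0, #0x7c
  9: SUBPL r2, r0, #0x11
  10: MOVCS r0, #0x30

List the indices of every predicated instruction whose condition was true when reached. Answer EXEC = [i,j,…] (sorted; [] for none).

EXEC = [5,6,9,10]

0: ✓ CMP  NZCV=0010
1: · SUBMI
2: · ADDLT
3: ✓ CMP  NZCV=0010
4: · ADDVS
5: ✓ MOVHI  r0←0x9b
6: ✓ MOVCS  r3←0x3a
7: ✓ CMP  NZCV=0011
8: · SUBEQ
9: ✓ SUBPL  r2←0x8a
10: ✓ MOVCS  r0←0x30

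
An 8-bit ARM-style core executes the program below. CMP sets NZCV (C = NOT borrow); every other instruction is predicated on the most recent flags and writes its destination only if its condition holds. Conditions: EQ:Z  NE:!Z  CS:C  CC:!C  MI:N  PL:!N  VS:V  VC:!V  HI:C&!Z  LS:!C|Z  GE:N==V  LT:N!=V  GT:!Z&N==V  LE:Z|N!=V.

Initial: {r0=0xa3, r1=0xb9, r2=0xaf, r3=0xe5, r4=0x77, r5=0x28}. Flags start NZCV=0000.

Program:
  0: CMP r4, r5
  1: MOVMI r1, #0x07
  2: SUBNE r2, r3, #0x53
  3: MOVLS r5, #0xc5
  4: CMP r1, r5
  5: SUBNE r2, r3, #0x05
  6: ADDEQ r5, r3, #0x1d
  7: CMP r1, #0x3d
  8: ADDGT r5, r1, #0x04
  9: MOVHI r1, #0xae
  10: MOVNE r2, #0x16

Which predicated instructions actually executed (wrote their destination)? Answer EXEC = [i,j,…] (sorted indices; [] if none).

EXEC = [2,5,9,10]

0: ✓ CMP  NZCV=0010
1: · MOVMI
2: ✓ SUBNE  r2←0x92
3: · MOVLS
4: ✓ CMP  NZCV=1010
5: ✓ SUBNE  r2←0xe0
6: · ADDEQ
7: ✓ CMP  NZCV=0011
8: · ADDGT
9: ✓ MOVHI  r1←0xae
10: ✓ MOVNE  r2←0x16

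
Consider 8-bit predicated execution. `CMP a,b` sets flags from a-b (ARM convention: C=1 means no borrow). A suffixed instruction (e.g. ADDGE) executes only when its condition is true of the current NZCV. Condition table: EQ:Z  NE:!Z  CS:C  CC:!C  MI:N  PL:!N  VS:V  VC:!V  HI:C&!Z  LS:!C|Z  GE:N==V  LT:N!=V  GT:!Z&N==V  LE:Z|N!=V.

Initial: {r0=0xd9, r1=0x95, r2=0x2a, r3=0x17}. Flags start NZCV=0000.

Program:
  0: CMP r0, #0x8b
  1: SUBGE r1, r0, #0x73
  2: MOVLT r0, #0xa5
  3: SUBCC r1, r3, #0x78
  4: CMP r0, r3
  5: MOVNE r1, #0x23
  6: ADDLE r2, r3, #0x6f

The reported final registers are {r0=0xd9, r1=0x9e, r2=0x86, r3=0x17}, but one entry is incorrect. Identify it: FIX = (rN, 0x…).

[0] flags=0010 → (cmp)
[1] flags=0010 GE?T → r1=0x66
[2] flags=0010 LT?F → skip
[3] flags=0010 CC?F → skip
[4] flags=1010 → (cmp)
[5] flags=1010 NE?T → r1=0x23
[6] flags=1010 LE?T → r2=0x86

FIX = (r1, 0x23)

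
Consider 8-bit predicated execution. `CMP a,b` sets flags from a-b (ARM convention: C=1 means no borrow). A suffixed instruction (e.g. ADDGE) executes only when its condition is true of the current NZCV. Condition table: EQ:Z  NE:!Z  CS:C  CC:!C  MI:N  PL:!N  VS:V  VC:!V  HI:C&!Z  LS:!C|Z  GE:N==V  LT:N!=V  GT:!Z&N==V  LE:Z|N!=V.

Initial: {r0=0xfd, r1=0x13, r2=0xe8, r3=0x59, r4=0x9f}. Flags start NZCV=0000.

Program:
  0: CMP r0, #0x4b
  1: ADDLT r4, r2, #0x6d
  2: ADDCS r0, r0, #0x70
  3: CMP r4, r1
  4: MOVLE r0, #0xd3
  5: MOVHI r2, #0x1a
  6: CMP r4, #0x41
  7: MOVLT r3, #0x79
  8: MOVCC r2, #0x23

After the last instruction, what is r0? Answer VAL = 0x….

[0] flags=1010 → (cmp)
[1] flags=1010 LT?T → r4=0x55
[2] flags=1010 CS?T → r0=0x6d
[3] flags=0010 → (cmp)
[4] flags=0010 LE?F → skip
[5] flags=0010 HI?T → r2=0x1a
[6] flags=0010 → (cmp)
[7] flags=0010 LT?F → skip
[8] flags=0010 CC?F → skip

VAL = 0x6d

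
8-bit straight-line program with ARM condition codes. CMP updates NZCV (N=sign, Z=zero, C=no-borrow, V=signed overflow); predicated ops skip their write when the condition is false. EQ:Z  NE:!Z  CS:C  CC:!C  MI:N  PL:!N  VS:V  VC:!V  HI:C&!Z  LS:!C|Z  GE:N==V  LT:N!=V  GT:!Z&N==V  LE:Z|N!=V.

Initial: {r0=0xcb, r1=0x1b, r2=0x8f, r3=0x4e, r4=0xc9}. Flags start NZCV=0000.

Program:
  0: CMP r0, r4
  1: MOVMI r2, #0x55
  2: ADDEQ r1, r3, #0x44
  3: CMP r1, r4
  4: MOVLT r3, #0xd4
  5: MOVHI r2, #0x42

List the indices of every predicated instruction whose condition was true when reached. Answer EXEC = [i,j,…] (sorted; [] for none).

0: ✓ CMP  NZCV=0010
1: · MOVMI
2: · ADDEQ
3: ✓ CMP  NZCV=0000
4: · MOVLT
5: · MOVHI

EXEC = []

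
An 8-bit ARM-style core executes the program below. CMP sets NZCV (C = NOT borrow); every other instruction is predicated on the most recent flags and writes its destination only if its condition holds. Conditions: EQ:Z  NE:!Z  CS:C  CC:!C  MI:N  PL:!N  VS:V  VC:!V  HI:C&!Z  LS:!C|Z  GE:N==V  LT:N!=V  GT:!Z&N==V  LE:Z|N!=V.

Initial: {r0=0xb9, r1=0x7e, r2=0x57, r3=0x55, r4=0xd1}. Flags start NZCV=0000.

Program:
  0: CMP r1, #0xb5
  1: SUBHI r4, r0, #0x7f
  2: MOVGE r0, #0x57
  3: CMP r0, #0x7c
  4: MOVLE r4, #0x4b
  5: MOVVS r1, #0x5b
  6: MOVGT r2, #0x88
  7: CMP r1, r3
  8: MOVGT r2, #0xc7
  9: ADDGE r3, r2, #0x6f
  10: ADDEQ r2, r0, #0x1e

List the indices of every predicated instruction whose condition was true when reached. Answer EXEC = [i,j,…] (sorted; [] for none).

[0] flags=1001 → (cmp)
[1] flags=1001 HI?F → skip
[2] flags=1001 GE?T → r0=0x57
[3] flags=1000 → (cmp)
[4] flags=1000 LE?T → r4=0x4b
[5] flags=1000 VS?F → skip
[6] flags=1000 GT?F → skip
[7] flags=0010 → (cmp)
[8] flags=0010 GT?T → r2=0xc7
[9] flags=0010 GE?T → r3=0x36
[10] flags=0010 EQ?F → skip

EXEC = [2,4,8,9]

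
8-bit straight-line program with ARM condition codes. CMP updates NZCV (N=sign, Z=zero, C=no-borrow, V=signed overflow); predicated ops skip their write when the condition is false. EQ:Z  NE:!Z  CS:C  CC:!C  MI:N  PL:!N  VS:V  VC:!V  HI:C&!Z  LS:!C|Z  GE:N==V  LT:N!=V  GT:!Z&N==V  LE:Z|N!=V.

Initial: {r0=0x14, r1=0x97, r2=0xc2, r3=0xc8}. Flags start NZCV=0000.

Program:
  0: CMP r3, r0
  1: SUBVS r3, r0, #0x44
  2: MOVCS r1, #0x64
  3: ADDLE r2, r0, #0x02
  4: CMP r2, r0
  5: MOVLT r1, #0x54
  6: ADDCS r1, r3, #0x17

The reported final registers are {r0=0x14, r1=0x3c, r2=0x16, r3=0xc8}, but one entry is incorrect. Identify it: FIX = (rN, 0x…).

0: ✓ CMP  NZCV=1010
1: · SUBVS
2: ✓ MOVCS  r1←0x64
3: ✓ ADDLE  r2←0x16
4: ✓ CMP  NZCV=0010
5: · MOVLT
6: ✓ ADDCS  r1←0xdf

FIX = (r1, 0xdf)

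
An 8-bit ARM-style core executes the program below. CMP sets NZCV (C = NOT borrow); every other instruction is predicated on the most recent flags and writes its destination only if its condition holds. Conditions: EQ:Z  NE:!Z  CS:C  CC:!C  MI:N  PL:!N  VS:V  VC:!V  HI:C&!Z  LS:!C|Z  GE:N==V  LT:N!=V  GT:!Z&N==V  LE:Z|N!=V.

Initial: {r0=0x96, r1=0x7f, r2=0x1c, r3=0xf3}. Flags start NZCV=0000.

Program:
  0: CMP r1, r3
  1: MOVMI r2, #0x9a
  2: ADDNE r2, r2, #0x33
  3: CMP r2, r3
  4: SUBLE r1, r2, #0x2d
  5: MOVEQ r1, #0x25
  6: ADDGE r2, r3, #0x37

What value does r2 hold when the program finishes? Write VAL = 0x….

VAL = 0xcd

[0] flags=1001 → (cmp)
[1] flags=1001 MI?T → r2=0x9a
[2] flags=1001 NE?T → r2=0xcd
[3] flags=1000 → (cmp)
[4] flags=1000 LE?T → r1=0xa0
[5] flags=1000 EQ?F → skip
[6] flags=1000 GE?F → skip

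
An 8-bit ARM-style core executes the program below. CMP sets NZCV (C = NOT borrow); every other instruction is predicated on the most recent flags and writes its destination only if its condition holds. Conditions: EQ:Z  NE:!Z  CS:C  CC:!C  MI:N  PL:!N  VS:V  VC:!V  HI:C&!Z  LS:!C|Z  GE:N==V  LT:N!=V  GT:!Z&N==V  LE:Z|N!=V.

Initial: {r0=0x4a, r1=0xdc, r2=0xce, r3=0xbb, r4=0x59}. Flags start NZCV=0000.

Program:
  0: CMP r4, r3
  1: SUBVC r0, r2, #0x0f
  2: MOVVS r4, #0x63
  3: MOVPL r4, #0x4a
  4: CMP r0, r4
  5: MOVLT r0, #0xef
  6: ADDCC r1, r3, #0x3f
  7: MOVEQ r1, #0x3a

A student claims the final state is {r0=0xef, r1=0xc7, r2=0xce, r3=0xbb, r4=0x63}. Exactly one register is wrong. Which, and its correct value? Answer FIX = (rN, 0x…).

0: ✓ CMP  NZCV=1001
1: · SUBVC
2: ✓ MOVVS  r4←0x63
3: · MOVPL
4: ✓ CMP  NZCV=1000
5: ✓ MOVLT  r0←0xef
6: ✓ ADDCC  r1←0xfa
7: · MOVEQ

FIX = (r1, 0xfa)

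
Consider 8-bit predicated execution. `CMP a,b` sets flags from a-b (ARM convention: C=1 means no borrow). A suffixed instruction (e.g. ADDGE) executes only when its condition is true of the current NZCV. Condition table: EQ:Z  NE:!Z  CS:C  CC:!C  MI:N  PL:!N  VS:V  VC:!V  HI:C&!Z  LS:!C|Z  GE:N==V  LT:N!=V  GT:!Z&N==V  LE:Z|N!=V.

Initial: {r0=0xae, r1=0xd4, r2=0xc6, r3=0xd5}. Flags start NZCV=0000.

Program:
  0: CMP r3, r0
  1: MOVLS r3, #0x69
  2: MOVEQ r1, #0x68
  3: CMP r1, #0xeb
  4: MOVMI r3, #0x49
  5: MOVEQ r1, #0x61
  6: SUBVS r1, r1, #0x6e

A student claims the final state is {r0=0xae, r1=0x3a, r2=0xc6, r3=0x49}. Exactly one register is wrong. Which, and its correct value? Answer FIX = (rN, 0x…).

[0] flags=0010 → (cmp)
[1] flags=0010 LS?F → skip
[2] flags=0010 EQ?F → skip
[3] flags=1000 → (cmp)
[4] flags=1000 MI?T → r3=0x49
[5] flags=1000 EQ?F → skip
[6] flags=1000 VS?F → skip

FIX = (r1, 0xd4)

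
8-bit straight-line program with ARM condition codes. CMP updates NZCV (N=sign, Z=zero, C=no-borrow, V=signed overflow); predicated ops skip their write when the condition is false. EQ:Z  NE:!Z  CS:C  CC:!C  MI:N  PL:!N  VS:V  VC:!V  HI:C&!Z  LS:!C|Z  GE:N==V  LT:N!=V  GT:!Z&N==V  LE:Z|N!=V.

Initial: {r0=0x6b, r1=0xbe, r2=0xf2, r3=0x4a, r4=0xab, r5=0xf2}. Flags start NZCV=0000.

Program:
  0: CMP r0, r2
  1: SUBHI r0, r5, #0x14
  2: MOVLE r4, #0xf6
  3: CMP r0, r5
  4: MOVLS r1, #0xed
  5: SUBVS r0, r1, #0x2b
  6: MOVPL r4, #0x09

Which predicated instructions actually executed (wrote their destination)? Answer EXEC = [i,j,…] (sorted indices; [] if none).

EXEC = [4,6]

[0] flags=0000 → (cmp)
[1] flags=0000 HI?F → skip
[2] flags=0000 LE?F → skip
[3] flags=0000 → (cmp)
[4] flags=0000 LS?T → r1=0xed
[5] flags=0000 VS?F → skip
[6] flags=0000 PL?T → r4=0x09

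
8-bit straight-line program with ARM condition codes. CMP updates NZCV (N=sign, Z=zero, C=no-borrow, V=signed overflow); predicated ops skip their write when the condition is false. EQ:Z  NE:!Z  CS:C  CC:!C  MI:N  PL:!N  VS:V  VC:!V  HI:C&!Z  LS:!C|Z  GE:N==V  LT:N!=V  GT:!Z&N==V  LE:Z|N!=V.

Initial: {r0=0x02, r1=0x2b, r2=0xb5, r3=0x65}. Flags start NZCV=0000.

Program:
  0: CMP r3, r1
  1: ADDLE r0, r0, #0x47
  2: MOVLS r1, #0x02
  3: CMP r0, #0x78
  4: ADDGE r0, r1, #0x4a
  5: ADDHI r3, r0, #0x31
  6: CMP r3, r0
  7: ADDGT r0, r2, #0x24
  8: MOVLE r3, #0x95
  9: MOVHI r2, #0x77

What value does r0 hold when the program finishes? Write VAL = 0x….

[0] flags=0010 → (cmp)
[1] flags=0010 LE?F → skip
[2] flags=0010 LS?F → skip
[3] flags=1000 → (cmp)
[4] flags=1000 GE?F → skip
[5] flags=1000 HI?F → skip
[6] flags=0010 → (cmp)
[7] flags=0010 GT?T → r0=0xd9
[8] flags=0010 LE?F → skip
[9] flags=0010 HI?T → r2=0x77

VAL = 0xd9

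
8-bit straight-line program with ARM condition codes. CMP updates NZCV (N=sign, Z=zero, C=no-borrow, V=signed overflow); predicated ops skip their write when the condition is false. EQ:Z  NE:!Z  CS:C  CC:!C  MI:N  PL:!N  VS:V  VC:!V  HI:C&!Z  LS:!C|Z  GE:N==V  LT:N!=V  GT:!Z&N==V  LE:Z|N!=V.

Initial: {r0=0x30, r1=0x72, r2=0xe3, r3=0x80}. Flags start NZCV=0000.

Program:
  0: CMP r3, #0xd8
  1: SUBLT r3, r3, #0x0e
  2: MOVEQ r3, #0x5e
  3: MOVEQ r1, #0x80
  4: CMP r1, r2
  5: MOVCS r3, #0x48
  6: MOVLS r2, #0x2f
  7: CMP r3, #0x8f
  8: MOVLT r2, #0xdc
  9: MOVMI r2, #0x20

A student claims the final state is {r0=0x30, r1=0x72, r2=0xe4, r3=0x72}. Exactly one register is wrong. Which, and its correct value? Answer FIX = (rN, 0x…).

[0] flags=1000 → (cmp)
[1] flags=1000 LT?T → r3=0x72
[2] flags=1000 EQ?F → skip
[3] flags=1000 EQ?F → skip
[4] flags=1001 → (cmp)
[5] flags=1001 CS?F → skip
[6] flags=1001 LS?T → r2=0x2f
[7] flags=1001 → (cmp)
[8] flags=1001 LT?F → skip
[9] flags=1001 MI?T → r2=0x20

FIX = (r2, 0x20)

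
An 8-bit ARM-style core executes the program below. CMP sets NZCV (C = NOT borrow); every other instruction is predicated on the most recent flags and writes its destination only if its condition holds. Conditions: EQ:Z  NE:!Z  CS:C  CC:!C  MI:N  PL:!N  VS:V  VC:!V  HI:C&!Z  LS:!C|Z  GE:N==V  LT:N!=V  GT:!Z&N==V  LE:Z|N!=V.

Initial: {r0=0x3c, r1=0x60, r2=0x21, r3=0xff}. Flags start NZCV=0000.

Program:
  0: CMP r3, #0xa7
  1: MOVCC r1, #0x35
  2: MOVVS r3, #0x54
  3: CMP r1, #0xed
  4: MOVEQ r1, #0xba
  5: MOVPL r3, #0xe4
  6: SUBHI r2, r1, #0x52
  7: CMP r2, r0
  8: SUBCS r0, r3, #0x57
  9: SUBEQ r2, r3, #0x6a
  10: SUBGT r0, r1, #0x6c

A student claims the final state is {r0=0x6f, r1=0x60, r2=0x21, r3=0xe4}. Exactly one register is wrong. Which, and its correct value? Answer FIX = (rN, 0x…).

[0] flags=0010 → (cmp)
[1] flags=0010 CC?F → skip
[2] flags=0010 VS?F → skip
[3] flags=0000 → (cmp)
[4] flags=0000 EQ?F → skip
[5] flags=0000 PL?T → r3=0xe4
[6] flags=0000 HI?F → skip
[7] flags=1000 → (cmp)
[8] flags=1000 CS?F → skip
[9] flags=1000 EQ?F → skip
[10] flags=1000 GT?F → skip

FIX = (r0, 0x3c)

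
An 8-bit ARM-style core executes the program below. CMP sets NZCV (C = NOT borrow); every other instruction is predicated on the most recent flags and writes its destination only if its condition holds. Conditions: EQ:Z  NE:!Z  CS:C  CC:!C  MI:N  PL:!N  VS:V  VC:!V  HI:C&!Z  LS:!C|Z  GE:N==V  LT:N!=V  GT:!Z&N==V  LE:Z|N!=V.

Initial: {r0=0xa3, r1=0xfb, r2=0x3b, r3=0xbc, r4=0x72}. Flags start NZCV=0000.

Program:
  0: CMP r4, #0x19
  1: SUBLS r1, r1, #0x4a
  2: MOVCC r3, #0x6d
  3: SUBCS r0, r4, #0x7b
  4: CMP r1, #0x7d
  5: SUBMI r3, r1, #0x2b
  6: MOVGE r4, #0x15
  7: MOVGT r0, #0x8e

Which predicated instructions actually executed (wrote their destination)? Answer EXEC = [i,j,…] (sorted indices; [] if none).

EXEC = [3]

0: ✓ CMP  NZCV=0010
1: · SUBLS
2: · MOVCC
3: ✓ SUBCS  r0←0xf7
4: ✓ CMP  NZCV=0011
5: · SUBMI
6: · MOVGE
7: · MOVGT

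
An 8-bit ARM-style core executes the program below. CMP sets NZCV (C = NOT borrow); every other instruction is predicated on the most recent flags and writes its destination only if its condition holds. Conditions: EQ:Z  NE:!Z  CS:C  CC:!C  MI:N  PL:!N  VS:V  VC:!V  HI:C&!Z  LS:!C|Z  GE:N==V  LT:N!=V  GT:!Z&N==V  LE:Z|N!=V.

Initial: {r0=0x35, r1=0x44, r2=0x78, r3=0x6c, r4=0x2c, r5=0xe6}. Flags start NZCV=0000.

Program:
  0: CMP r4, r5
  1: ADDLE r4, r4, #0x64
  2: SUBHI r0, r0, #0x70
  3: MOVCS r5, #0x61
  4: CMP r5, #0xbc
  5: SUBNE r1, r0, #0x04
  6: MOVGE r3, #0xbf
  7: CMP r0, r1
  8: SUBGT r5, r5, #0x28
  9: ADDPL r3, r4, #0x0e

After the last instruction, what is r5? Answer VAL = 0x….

0: ✓ CMP  NZCV=0000
1: · ADDLE
2: · SUBHI
3: · MOVCS
4: ✓ CMP  NZCV=0010
5: ✓ SUBNE  r1←0x31
6: ✓ MOVGE  r3←0xbf
7: ✓ CMP  NZCV=0010
8: ✓ SUBGT  r5←0xbe
9: ✓ ADDPL  r3←0x3a

VAL = 0xbe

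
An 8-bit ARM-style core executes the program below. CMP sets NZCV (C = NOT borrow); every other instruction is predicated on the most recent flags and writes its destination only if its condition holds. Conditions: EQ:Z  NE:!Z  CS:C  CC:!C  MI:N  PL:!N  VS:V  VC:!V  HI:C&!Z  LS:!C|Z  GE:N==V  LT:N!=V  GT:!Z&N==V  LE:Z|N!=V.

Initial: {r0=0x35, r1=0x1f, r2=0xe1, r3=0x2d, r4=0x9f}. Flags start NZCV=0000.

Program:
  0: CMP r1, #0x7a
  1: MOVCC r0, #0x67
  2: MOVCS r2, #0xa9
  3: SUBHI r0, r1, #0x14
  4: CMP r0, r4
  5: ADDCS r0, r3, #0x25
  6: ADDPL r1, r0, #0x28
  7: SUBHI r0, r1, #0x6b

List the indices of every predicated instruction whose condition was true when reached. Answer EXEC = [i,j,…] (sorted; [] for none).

[0] flags=1000 → (cmp)
[1] flags=1000 CC?T → r0=0x67
[2] flags=1000 CS?F → skip
[3] flags=1000 HI?F → skip
[4] flags=1001 → (cmp)
[5] flags=1001 CS?F → skip
[6] flags=1001 PL?F → skip
[7] flags=1001 HI?F → skip

EXEC = [1]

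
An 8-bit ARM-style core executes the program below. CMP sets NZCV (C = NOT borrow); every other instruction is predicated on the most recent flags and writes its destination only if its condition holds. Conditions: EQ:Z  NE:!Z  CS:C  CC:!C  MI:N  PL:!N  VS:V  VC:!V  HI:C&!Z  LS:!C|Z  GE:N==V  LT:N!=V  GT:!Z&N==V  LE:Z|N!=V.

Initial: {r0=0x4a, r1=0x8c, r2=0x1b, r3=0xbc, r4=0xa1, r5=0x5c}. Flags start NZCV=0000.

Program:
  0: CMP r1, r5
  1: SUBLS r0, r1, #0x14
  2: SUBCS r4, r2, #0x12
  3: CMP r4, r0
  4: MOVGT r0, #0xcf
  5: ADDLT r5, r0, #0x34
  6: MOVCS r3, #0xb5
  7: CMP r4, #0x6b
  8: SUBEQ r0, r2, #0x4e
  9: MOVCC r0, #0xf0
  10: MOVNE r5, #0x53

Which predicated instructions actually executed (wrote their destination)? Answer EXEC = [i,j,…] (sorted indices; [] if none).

0: ✓ CMP  NZCV=0011
1: · SUBLS
2: ✓ SUBCS  r4←0x09
3: ✓ CMP  NZCV=1000
4: · MOVGT
5: ✓ ADDLT  r5←0x7e
6: · MOVCS
7: ✓ CMP  NZCV=1000
8: · SUBEQ
9: ✓ MOVCC  r0←0xf0
10: ✓ MOVNE  r5←0x53

EXEC = [2,5,9,10]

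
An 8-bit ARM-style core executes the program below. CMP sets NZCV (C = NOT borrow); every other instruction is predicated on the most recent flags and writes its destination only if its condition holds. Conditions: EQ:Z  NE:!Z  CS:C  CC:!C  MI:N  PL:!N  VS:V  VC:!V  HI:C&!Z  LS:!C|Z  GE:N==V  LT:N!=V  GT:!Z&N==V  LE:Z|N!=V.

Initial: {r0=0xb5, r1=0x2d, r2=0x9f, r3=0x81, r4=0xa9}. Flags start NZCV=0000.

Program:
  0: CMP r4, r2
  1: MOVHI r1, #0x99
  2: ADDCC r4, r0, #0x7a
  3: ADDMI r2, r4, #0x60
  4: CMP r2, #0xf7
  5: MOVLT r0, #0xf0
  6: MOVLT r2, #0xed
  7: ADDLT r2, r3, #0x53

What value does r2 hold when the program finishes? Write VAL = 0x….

0: ✓ CMP  NZCV=0010
1: ✓ MOVHI  r1←0x99
2: · ADDCC
3: · ADDMI
4: ✓ CMP  NZCV=1000
5: ✓ MOVLT  r0←0xf0
6: ✓ MOVLT  r2←0xed
7: ✓ ADDLT  r2←0xd4

VAL = 0xd4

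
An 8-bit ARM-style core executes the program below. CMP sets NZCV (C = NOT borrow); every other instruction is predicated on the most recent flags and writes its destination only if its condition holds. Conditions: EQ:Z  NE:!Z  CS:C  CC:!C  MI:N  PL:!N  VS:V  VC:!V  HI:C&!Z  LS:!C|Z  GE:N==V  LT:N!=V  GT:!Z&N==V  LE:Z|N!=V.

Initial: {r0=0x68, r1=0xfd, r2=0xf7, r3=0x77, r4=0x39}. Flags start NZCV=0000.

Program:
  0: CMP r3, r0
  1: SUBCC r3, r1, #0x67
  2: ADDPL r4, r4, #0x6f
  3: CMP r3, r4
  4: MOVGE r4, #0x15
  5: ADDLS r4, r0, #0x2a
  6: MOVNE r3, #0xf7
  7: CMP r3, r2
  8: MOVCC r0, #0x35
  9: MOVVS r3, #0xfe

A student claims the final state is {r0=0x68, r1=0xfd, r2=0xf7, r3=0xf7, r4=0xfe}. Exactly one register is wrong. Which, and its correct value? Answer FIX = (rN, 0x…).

[0] flags=0010 → (cmp)
[1] flags=0010 CC?F → skip
[2] flags=0010 PL?T → r4=0xa8
[3] flags=1001 → (cmp)
[4] flags=1001 GE?T → r4=0x15
[5] flags=1001 LS?T → r4=0x92
[6] flags=1001 NE?T → r3=0xf7
[7] flags=0110 → (cmp)
[8] flags=0110 CC?F → skip
[9] flags=0110 VS?F → skip

FIX = (r4, 0x92)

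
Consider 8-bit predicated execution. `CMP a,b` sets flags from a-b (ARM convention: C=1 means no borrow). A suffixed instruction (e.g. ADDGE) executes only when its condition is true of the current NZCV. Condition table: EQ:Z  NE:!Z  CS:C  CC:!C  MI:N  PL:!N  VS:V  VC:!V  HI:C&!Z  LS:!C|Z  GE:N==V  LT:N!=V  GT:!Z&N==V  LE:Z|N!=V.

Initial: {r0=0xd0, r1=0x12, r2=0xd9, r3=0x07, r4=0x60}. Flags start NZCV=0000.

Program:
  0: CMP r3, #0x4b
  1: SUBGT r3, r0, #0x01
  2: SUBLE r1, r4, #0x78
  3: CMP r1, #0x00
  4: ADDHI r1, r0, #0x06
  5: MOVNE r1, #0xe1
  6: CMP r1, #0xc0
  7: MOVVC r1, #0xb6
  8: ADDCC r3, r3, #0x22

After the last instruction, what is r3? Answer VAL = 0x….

0: ✓ CMP  NZCV=1000
1: · SUBGT
2: ✓ SUBLE  r1←0xe8
3: ✓ CMP  NZCV=1010
4: ✓ ADDHI  r1←0xd6
5: ✓ MOVNE  r1←0xe1
6: ✓ CMP  NZCV=0010
7: ✓ MOVVC  r1←0xb6
8: · ADDCC

VAL = 0x07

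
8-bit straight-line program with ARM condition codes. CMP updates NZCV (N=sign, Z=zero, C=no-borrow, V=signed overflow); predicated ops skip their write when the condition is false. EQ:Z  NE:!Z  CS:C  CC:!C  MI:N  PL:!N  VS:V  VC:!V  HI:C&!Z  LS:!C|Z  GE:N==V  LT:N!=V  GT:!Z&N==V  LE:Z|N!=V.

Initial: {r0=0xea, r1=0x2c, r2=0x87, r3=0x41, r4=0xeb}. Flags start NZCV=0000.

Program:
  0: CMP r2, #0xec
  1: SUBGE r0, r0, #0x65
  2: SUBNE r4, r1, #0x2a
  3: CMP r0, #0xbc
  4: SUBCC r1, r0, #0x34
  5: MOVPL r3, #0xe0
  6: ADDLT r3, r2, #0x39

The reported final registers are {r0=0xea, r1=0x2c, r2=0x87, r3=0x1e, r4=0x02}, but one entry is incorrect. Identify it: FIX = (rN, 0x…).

FIX = (r3, 0xe0)

[0] flags=1000 → (cmp)
[1] flags=1000 GE?F → skip
[2] flags=1000 NE?T → r4=0x02
[3] flags=0010 → (cmp)
[4] flags=0010 CC?F → skip
[5] flags=0010 PL?T → r3=0xe0
[6] flags=0010 LT?F → skip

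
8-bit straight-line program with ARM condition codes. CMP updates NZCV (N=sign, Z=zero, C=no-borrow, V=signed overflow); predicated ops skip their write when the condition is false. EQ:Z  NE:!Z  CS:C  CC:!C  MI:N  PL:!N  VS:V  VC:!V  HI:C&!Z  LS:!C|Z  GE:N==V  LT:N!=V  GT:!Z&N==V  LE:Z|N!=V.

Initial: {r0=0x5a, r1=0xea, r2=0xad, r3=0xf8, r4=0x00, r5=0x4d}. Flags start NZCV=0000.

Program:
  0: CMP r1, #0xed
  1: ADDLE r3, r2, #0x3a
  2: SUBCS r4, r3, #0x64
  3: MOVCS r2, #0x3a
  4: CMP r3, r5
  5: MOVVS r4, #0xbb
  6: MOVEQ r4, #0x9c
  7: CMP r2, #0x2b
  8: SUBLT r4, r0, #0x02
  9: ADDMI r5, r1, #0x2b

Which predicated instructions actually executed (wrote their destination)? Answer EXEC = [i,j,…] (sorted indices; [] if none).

EXEC = [1,8,9]

[0] flags=1000 → (cmp)
[1] flags=1000 LE?T → r3=0xe7
[2] flags=1000 CS?F → skip
[3] flags=1000 CS?F → skip
[4] flags=1010 → (cmp)
[5] flags=1010 VS?F → skip
[6] flags=1010 EQ?F → skip
[7] flags=1010 → (cmp)
[8] flags=1010 LT?T → r4=0x58
[9] flags=1010 MI?T → r5=0x15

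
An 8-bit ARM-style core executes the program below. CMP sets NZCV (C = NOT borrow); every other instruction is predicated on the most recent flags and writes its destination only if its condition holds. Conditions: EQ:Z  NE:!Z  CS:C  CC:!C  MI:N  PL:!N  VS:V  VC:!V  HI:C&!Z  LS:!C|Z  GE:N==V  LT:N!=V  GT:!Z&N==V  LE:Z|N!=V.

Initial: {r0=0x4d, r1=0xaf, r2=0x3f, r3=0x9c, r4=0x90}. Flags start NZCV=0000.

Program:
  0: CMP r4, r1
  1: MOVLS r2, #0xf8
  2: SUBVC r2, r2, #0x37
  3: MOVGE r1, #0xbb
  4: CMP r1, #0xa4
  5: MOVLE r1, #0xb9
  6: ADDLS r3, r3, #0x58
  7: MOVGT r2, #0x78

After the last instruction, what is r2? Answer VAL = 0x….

VAL = 0x78

0: ✓ CMP  NZCV=1000
1: ✓ MOVLS  r2←0xf8
2: ✓ SUBVC  r2←0xc1
3: · MOVGE
4: ✓ CMP  NZCV=0010
5: · MOVLE
6: · ADDLS
7: ✓ MOVGT  r2←0x78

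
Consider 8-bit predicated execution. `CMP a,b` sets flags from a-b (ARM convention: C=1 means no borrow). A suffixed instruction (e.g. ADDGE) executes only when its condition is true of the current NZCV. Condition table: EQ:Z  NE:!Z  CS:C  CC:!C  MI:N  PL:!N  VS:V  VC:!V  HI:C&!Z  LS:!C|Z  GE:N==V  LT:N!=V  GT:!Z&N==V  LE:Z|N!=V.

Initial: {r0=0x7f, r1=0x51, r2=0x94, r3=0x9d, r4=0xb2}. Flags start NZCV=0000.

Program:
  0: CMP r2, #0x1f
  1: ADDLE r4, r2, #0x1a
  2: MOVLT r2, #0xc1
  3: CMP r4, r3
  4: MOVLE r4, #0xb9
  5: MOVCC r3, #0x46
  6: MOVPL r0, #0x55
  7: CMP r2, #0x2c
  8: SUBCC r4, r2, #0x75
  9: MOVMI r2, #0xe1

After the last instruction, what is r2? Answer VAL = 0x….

VAL = 0xe1

0: ✓ CMP  NZCV=0011
1: ✓ ADDLE  r4←0xae
2: ✓ MOVLT  r2←0xc1
3: ✓ CMP  NZCV=0010
4: · MOVLE
5: · MOVCC
6: ✓ MOVPL  r0←0x55
7: ✓ CMP  NZCV=1010
8: · SUBCC
9: ✓ MOVMI  r2←0xe1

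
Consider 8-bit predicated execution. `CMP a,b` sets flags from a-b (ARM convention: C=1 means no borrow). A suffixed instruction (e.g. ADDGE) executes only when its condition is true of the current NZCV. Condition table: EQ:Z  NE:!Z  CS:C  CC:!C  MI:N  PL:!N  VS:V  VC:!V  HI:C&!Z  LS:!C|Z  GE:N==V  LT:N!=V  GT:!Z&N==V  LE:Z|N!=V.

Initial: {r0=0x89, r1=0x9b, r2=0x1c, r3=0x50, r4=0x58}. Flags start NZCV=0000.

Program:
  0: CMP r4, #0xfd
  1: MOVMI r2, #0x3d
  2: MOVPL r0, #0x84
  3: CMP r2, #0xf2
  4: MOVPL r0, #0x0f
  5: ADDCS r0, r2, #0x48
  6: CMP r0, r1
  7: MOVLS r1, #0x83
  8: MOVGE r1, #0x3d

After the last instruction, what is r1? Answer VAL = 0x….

[0] flags=0000 → (cmp)
[1] flags=0000 MI?F → skip
[2] flags=0000 PL?T → r0=0x84
[3] flags=0000 → (cmp)
[4] flags=0000 PL?T → r0=0x0f
[5] flags=0000 CS?F → skip
[6] flags=0000 → (cmp)
[7] flags=0000 LS?T → r1=0x83
[8] flags=0000 GE?T → r1=0x3d

VAL = 0x3d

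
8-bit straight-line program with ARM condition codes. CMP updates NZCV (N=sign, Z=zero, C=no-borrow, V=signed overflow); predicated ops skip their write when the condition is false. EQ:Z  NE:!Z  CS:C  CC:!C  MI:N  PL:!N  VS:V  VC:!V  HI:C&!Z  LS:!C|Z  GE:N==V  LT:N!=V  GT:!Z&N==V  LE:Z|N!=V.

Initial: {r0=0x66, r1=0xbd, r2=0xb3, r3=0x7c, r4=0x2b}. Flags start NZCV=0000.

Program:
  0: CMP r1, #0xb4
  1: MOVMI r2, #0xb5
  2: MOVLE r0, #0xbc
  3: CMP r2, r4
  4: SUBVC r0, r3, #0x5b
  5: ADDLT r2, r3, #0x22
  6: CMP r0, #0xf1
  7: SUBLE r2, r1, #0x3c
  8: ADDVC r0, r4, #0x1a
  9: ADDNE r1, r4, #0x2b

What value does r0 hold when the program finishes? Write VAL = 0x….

0: ✓ CMP  NZCV=0010
1: · MOVMI
2: · MOVLE
3: ✓ CMP  NZCV=1010
4: ✓ SUBVC  r0←0x21
5: ✓ ADDLT  r2←0x9e
6: ✓ CMP  NZCV=0000
7: · SUBLE
8: ✓ ADDVC  r0←0x45
9: ✓ ADDNE  r1←0x56

VAL = 0x45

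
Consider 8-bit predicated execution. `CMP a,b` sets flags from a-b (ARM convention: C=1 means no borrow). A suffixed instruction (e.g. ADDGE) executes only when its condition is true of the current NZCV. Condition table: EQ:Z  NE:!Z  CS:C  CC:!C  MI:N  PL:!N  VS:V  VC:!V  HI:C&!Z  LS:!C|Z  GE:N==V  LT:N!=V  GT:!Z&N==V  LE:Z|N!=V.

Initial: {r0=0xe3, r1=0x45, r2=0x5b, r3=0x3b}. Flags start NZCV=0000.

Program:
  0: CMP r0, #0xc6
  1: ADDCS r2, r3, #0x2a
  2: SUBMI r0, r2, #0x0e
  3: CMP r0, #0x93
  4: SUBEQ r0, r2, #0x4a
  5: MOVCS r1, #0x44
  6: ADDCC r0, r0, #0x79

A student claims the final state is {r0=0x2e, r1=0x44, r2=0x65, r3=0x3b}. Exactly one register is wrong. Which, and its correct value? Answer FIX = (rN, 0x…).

[0] flags=0010 → (cmp)
[1] flags=0010 CS?T → r2=0x65
[2] flags=0010 MI?F → skip
[3] flags=0010 → (cmp)
[4] flags=0010 EQ?F → skip
[5] flags=0010 CS?T → r1=0x44
[6] flags=0010 CC?F → skip

FIX = (r0, 0xe3)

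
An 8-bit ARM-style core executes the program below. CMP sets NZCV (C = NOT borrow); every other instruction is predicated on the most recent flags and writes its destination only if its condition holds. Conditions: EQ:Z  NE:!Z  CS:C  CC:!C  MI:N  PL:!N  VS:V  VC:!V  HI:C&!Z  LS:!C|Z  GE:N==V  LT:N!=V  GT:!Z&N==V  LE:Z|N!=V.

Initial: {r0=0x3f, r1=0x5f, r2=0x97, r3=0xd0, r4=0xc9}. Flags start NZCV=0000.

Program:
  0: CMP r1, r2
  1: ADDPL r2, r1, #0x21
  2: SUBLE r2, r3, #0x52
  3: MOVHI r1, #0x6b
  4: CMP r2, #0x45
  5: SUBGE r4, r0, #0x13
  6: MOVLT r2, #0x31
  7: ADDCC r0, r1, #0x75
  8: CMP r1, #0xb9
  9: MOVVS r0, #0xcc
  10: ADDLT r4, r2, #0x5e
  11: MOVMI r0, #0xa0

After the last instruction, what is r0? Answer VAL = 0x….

VAL = 0xa0

0: ✓ CMP  NZCV=1001
1: · ADDPL
2: · SUBLE
3: · MOVHI
4: ✓ CMP  NZCV=0011
5: · SUBGE
6: ✓ MOVLT  r2←0x31
7: · ADDCC
8: ✓ CMP  NZCV=1001
9: ✓ MOVVS  r0←0xcc
10: · ADDLT
11: ✓ MOVMI  r0←0xa0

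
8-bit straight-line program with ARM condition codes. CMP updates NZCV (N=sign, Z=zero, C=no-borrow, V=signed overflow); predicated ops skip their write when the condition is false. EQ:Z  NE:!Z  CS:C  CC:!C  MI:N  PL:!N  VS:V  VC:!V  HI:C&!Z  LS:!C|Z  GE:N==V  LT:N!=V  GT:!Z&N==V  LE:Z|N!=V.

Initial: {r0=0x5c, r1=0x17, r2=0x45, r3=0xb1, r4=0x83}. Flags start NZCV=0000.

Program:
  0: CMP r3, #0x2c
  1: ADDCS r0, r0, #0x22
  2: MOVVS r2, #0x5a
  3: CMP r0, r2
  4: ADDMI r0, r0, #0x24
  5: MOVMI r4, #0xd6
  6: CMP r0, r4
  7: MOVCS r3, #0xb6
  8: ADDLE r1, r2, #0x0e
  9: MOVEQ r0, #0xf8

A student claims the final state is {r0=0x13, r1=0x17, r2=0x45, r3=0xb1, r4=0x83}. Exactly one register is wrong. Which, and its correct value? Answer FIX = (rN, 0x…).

FIX = (r0, 0x7e)

[0] flags=1010 → (cmp)
[1] flags=1010 CS?T → r0=0x7e
[2] flags=1010 VS?F → skip
[3] flags=0010 → (cmp)
[4] flags=0010 MI?F → skip
[5] flags=0010 MI?F → skip
[6] flags=1001 → (cmp)
[7] flags=1001 CS?F → skip
[8] flags=1001 LE?F → skip
[9] flags=1001 EQ?F → skip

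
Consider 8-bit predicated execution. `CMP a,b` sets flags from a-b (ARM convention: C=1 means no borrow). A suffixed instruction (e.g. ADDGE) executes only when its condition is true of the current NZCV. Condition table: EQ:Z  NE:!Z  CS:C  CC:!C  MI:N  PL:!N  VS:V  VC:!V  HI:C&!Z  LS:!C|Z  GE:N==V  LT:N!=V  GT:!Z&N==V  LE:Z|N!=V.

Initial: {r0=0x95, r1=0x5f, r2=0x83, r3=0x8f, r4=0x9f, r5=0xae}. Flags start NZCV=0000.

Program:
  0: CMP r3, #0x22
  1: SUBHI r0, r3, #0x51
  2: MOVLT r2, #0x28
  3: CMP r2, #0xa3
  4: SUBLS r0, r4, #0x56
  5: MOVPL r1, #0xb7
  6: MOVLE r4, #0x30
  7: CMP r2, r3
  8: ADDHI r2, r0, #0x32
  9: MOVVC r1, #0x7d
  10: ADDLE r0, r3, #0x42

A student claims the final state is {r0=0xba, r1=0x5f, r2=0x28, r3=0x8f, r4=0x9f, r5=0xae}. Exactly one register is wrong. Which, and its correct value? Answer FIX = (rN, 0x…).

FIX = (r0, 0x49)

0: ✓ CMP  NZCV=0011
1: ✓ SUBHI  r0←0x3e
2: ✓ MOVLT  r2←0x28
3: ✓ CMP  NZCV=1001
4: ✓ SUBLS  r0←0x49
5: · MOVPL
6: · MOVLE
7: ✓ CMP  NZCV=1001
8: · ADDHI
9: · MOVVC
10: · ADDLE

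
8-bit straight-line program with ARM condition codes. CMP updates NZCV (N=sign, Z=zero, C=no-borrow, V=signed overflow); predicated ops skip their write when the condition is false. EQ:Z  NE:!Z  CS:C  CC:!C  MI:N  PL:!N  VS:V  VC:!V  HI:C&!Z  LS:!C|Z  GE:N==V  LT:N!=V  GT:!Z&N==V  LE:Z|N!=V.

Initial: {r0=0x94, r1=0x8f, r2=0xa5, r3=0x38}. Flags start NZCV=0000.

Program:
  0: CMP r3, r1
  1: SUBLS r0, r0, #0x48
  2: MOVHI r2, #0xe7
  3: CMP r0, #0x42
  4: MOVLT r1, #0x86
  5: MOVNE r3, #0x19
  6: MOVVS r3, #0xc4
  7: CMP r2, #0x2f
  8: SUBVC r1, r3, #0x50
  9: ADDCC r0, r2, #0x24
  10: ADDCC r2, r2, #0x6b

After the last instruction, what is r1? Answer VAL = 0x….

0: ✓ CMP  NZCV=1001
1: ✓ SUBLS  r0←0x4c
2: · MOVHI
3: ✓ CMP  NZCV=0010
4: · MOVLT
5: ✓ MOVNE  r3←0x19
6: · MOVVS
7: ✓ CMP  NZCV=0011
8: · SUBVC
9: · ADDCC
10: · ADDCC

VAL = 0x8f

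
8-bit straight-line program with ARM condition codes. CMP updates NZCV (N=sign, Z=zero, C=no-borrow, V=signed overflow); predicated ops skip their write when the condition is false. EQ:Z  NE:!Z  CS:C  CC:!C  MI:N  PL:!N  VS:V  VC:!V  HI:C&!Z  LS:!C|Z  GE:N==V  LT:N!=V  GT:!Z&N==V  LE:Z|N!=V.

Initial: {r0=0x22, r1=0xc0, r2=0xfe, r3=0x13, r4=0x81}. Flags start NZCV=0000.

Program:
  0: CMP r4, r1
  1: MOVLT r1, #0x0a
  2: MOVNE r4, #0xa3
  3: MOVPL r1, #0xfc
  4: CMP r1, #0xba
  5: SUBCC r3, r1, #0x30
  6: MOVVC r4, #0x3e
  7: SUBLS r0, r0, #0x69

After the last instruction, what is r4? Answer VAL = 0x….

VAL = 0x3e

0: ✓ CMP  NZCV=1000
1: ✓ MOVLT  r1←0x0a
2: ✓ MOVNE  r4←0xa3
3: · MOVPL
4: ✓ CMP  NZCV=0000
5: ✓ SUBCC  r3←0xda
6: ✓ MOVVC  r4←0x3e
7: ✓ SUBLS  r0←0xb9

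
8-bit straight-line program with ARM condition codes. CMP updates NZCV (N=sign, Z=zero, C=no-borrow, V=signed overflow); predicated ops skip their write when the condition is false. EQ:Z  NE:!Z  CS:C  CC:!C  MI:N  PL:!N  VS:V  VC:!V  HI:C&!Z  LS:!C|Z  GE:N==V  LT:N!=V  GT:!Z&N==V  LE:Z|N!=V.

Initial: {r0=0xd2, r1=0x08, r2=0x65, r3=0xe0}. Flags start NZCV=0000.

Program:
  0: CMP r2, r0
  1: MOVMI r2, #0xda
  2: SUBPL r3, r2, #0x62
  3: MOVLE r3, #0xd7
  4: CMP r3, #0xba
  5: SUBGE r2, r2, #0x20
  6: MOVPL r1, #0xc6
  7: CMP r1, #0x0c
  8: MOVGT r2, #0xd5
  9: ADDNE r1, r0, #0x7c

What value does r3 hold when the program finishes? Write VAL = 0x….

VAL = 0xe0

[0] flags=1001 → (cmp)
[1] flags=1001 MI?T → r2=0xda
[2] flags=1001 PL?F → skip
[3] flags=1001 LE?F → skip
[4] flags=0010 → (cmp)
[5] flags=0010 GE?T → r2=0xba
[6] flags=0010 PL?T → r1=0xc6
[7] flags=1010 → (cmp)
[8] flags=1010 GT?F → skip
[9] flags=1010 NE?T → r1=0x4e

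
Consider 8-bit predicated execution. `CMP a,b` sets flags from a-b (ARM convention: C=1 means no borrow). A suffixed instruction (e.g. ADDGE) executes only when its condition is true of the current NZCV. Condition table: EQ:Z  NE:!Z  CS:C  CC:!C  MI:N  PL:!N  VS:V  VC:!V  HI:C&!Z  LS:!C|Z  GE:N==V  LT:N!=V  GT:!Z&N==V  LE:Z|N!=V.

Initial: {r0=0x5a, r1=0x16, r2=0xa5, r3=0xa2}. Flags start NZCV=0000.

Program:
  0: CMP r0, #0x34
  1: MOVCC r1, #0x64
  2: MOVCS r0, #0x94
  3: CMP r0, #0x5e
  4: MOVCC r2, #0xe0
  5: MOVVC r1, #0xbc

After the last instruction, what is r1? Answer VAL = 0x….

VAL = 0x16

[0] flags=0010 → (cmp)
[1] flags=0010 CC?F → skip
[2] flags=0010 CS?T → r0=0x94
[3] flags=0011 → (cmp)
[4] flags=0011 CC?F → skip
[5] flags=0011 VC?F → skip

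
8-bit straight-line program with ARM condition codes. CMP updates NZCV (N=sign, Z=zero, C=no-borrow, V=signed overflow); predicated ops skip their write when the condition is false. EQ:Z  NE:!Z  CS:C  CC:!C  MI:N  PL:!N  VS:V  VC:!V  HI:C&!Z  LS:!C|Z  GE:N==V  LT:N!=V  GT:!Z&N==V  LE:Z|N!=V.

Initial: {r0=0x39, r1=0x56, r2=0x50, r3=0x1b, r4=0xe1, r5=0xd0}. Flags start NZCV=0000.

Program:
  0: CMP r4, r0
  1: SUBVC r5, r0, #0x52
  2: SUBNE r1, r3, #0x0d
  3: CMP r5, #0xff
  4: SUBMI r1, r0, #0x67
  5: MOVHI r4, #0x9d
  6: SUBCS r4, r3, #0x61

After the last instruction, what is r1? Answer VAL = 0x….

VAL = 0xd2

[0] flags=1010 → (cmp)
[1] flags=1010 VC?T → r5=0xe7
[2] flags=1010 NE?T → r1=0x0e
[3] flags=1000 → (cmp)
[4] flags=1000 MI?T → r1=0xd2
[5] flags=1000 HI?F → skip
[6] flags=1000 CS?F → skip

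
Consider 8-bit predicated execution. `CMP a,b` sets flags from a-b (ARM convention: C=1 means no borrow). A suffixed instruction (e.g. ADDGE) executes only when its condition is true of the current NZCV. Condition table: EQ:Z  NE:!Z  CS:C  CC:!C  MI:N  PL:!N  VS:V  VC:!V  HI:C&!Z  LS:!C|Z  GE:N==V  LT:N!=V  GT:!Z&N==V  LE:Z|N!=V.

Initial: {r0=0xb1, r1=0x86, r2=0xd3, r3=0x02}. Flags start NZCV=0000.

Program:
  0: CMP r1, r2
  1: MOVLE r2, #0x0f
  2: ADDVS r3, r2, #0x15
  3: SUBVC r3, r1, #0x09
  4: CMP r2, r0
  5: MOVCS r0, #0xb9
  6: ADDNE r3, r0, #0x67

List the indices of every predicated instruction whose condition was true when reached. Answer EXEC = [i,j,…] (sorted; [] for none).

EXEC = [1,3,6]

0: ✓ CMP  NZCV=1000
1: ✓ MOVLE  r2←0x0f
2: · ADDVS
3: ✓ SUBVC  r3←0x7d
4: ✓ CMP  NZCV=0000
5: · MOVCS
6: ✓ ADDNE  r3←0x18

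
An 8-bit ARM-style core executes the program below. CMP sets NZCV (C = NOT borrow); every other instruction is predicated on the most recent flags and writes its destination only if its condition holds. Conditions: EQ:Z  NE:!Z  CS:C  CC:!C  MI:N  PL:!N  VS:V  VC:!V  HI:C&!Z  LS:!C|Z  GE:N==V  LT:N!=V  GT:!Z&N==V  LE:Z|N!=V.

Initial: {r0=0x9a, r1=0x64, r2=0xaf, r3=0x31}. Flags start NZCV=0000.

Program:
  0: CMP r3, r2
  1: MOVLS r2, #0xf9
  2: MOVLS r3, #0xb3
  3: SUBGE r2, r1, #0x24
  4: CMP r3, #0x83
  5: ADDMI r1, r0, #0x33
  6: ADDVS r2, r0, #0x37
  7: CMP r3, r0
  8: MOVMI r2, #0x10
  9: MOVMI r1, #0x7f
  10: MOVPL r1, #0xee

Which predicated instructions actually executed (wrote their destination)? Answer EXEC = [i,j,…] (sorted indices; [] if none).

0: ✓ CMP  NZCV=1001
1: ✓ MOVLS  r2←0xf9
2: ✓ MOVLS  r3←0xb3
3: ✓ SUBGE  r2←0x40
4: ✓ CMP  NZCV=0010
5: · ADDMI
6: · ADDVS
7: ✓ CMP  NZCV=0010
8: · MOVMI
9: · MOVMI
10: ✓ MOVPL  r1←0xee

EXEC = [1,2,3,10]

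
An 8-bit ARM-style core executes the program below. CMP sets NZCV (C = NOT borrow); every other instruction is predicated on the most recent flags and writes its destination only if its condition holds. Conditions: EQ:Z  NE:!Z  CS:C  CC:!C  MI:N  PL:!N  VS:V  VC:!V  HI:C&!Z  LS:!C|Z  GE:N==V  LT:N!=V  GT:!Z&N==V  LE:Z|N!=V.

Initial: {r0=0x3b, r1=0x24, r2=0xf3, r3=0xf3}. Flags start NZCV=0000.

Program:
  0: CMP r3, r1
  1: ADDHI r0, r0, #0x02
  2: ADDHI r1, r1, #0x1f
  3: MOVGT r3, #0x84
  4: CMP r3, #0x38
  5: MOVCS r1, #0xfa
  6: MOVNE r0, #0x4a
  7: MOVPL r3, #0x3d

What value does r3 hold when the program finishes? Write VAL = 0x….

VAL = 0xf3

0: ✓ CMP  NZCV=1010
1: ✓ ADDHI  r0←0x3d
2: ✓ ADDHI  r1←0x43
3: · MOVGT
4: ✓ CMP  NZCV=1010
5: ✓ MOVCS  r1←0xfa
6: ✓ MOVNE  r0←0x4a
7: · MOVPL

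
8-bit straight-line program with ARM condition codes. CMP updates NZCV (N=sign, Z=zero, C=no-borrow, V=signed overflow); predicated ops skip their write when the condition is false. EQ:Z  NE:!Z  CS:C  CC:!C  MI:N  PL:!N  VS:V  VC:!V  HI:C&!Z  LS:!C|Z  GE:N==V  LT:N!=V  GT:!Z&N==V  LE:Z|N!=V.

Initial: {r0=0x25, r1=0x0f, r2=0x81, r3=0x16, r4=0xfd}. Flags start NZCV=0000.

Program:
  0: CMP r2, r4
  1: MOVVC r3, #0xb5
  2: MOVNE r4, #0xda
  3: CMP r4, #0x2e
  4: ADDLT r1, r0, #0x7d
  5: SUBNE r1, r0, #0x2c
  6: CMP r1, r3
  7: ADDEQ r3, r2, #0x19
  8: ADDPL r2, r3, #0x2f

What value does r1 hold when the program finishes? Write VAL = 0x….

[0] flags=1000 → (cmp)
[1] flags=1000 VC?T → r3=0xb5
[2] flags=1000 NE?T → r4=0xda
[3] flags=1010 → (cmp)
[4] flags=1010 LT?T → r1=0xa2
[5] flags=1010 NE?T → r1=0xf9
[6] flags=0010 → (cmp)
[7] flags=0010 EQ?F → skip
[8] flags=0010 PL?T → r2=0xe4

VAL = 0xf9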